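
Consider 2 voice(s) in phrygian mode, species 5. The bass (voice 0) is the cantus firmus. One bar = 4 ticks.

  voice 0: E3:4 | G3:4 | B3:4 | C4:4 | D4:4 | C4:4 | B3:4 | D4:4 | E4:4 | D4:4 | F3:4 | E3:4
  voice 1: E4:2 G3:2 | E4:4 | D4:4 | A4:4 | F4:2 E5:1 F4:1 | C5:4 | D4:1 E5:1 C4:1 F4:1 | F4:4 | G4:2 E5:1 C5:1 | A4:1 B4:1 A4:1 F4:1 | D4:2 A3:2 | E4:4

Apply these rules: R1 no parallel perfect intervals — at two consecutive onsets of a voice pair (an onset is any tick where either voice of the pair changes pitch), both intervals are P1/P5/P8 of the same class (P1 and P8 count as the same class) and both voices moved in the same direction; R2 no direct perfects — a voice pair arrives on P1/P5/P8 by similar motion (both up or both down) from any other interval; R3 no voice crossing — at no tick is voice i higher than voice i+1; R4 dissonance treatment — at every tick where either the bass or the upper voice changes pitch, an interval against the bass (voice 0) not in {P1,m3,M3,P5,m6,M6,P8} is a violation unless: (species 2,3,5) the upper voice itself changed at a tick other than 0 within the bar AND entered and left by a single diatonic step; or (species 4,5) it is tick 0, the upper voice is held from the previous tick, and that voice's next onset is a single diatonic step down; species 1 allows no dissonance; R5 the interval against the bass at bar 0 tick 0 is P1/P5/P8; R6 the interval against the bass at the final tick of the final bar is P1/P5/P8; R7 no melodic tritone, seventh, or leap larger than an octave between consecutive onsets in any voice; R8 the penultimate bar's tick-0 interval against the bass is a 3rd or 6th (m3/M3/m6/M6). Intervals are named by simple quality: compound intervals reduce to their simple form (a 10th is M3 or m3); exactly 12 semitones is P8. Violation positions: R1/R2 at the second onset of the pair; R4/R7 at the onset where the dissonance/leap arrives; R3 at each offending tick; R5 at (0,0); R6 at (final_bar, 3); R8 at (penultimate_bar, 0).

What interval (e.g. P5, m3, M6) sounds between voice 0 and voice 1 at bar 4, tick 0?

voice 0=D4 voice 1=F4 -> m3

m3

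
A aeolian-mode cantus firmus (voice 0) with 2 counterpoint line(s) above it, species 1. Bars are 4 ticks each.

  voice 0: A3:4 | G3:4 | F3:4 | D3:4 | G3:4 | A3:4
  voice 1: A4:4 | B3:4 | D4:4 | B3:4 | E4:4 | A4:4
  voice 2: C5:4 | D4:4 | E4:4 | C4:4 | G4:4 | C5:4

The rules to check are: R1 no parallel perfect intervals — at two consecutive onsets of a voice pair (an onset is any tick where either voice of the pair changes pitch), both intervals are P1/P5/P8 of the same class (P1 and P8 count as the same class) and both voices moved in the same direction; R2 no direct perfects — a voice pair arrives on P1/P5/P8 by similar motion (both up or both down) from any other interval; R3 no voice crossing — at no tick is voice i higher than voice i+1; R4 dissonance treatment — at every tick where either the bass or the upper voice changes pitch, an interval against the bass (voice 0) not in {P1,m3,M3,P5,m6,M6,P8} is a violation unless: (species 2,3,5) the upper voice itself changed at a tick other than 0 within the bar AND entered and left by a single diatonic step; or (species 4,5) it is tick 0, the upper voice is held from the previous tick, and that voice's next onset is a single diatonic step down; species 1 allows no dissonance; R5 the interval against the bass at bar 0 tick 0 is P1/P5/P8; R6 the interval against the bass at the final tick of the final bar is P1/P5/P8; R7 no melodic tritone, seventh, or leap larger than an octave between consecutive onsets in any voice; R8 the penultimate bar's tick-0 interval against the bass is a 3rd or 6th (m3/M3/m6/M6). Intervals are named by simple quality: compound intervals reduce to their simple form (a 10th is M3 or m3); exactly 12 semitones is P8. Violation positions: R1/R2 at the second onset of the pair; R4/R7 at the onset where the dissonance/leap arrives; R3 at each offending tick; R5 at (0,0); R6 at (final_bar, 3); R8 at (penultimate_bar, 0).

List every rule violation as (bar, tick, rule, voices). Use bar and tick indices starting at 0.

bar 0: v0=A3 v1=A4 v2=C5 downbeat m3
bar 1: v0=G3 v1=B3 v2=D4 downbeat P5
bar 2: v0=F3 v1=D4 v2=E4 downbeat M7
bar 3: v0=D3 v1=B3 v2=C4 downbeat m7
bar 4: v0=G3 v1=E4 v2=G4 downbeat P8
bar 5: v0=A3 v1=A4 v2=C5 downbeat m3
  -> R5 @ bar 0 tick 0 v(0, 2): opens on m3
  -> R2 @ bar 1 tick 0 v(0, 2): A3/C5 m3 -> G3/D4 P5 similar
  -> R7 @ bar 1 tick 0 v(1,): A4->B3 leap 10st
  -> R7 @ bar 1 tick 0 v(2,): C5->D4 leap 10st
  -> R4 @ bar 2 tick 0 v(0, 2): F3/E4 M7 untreated
  -> R4 @ bar 3 tick 0 v(0, 2): D3/C4 m7 untreated
  -> R2 @ bar 4 tick 0 v(0, 2): D3/C4 m7 -> G3/G4 P8 similar
  -> R8 @ bar 4 tick 0 v(0, 2): penult P8 not 3rd/6th
  -> R2 @ bar 5 tick 0 v(0, 1): G3/E4 M6 -> A3/A4 P8 similar
  -> R6 @ bar 5 tick 3 v(0, 2): closes on m3

(0, 0, R5, (0, 2))
(1, 0, R2, (0, 2))
(1, 0, R7, (1,))
(1, 0, R7, (2,))
(2, 0, R4, (0, 2))
(3, 0, R4, (0, 2))
(4, 0, R2, (0, 2))
(4, 0, R8, (0, 2))
(5, 0, R2, (0, 1))
(5, 3, R6, (0, 2))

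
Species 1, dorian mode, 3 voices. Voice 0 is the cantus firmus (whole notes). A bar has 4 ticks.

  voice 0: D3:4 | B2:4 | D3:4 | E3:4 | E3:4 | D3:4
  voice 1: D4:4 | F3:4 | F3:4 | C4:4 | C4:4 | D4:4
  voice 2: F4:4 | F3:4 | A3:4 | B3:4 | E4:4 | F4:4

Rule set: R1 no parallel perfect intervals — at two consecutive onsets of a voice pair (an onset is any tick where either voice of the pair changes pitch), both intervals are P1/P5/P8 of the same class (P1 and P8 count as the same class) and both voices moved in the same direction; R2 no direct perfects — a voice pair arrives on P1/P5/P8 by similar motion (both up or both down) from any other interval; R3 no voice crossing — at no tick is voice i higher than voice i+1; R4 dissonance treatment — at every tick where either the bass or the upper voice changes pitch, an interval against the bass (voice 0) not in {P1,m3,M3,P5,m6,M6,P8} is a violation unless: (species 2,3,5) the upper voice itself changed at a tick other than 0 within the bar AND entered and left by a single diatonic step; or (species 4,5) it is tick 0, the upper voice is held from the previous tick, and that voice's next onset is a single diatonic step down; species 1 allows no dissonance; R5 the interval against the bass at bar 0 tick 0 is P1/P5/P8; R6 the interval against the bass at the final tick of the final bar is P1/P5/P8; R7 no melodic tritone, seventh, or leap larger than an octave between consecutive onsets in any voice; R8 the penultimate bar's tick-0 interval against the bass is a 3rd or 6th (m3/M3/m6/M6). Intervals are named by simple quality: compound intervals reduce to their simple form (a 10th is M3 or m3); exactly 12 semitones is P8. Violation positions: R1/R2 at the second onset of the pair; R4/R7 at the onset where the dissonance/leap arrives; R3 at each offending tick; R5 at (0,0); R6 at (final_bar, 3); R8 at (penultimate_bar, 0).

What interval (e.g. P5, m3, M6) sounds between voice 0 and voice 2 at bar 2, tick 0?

voice 0=D3 voice 2=A3 -> P5

P5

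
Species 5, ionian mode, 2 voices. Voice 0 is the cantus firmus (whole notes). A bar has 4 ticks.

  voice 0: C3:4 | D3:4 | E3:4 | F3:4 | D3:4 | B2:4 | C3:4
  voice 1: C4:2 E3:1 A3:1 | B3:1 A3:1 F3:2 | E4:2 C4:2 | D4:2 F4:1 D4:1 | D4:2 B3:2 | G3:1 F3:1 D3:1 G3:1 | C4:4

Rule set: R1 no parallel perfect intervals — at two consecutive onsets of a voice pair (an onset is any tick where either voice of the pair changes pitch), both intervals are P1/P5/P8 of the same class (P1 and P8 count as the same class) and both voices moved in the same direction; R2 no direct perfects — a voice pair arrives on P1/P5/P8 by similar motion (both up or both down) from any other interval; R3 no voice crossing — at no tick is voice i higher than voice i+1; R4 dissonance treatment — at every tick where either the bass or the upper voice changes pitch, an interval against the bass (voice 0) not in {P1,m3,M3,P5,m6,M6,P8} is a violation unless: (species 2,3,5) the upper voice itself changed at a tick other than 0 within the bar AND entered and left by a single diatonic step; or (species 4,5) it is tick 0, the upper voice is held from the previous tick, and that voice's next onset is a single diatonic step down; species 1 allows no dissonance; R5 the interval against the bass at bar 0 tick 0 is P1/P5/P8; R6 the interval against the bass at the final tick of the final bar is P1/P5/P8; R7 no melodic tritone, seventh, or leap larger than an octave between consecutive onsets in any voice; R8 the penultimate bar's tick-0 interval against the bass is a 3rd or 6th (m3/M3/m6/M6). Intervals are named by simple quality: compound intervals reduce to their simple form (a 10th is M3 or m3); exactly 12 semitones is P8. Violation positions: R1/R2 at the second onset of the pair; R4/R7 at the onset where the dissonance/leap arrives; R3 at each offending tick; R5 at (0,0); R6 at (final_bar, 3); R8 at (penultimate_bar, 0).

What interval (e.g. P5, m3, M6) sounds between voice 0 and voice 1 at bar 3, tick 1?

voice 0=F3 voice 1=D4 -> M6

M6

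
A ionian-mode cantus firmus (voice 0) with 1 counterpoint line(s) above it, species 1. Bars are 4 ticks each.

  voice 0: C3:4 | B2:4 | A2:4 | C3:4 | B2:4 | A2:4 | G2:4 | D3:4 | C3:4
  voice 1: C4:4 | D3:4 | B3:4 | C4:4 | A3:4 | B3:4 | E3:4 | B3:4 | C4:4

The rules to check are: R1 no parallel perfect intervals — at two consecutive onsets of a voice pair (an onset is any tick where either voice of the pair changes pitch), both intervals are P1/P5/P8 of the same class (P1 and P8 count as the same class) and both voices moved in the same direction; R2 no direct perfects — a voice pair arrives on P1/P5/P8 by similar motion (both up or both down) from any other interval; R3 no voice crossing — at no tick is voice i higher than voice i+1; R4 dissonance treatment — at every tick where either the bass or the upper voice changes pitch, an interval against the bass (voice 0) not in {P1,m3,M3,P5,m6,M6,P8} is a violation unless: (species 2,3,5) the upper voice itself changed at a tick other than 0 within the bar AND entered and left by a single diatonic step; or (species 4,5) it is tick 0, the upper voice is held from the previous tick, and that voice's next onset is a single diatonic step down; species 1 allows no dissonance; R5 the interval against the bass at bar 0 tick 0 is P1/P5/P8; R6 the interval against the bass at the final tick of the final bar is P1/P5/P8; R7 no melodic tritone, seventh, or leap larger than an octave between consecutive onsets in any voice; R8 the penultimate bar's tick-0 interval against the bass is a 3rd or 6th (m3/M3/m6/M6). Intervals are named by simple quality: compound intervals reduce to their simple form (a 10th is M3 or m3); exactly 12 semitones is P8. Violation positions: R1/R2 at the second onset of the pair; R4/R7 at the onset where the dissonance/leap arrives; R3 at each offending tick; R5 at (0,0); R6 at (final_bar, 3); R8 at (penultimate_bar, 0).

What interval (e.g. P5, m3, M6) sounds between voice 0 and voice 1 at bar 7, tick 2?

M6

voice 0=D3 voice 1=B3 -> M6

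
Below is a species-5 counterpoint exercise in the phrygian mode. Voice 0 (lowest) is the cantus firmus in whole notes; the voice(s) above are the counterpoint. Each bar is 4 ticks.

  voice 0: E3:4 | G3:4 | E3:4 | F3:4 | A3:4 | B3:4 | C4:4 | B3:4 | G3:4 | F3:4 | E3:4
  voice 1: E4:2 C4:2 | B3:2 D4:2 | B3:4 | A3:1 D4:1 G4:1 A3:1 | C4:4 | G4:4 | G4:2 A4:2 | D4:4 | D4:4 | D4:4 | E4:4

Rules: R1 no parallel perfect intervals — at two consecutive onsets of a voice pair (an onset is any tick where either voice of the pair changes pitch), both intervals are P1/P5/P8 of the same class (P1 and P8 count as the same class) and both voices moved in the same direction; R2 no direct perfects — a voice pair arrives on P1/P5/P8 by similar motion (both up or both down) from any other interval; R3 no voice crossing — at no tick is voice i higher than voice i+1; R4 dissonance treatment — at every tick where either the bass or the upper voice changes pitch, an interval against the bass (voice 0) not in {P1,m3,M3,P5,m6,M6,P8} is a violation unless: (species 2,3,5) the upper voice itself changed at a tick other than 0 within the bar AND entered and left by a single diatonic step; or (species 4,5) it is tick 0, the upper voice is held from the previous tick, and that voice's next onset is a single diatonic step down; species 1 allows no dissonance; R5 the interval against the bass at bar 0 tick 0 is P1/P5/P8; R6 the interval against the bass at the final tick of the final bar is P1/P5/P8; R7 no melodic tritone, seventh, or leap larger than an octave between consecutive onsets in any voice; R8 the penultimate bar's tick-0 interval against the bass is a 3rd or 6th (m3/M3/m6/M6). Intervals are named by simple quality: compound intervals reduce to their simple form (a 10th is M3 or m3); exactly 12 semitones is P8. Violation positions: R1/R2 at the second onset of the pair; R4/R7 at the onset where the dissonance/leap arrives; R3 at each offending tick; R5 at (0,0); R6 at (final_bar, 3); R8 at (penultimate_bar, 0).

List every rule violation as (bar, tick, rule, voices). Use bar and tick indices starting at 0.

bar 0: v0=E3 v1=E4 downbeat P8
bar 1: v0=G3 v1=B3 downbeat M3
bar 2: v0=E3 v1=B3 downbeat P5
bar 3: v0=F3 v1=A3 downbeat M3
bar 4: v0=A3 v1=C4 downbeat m3
bar 5: v0=B3 v1=G4 downbeat m6
bar 6: v0=C4 v1=G4 downbeat P5
bar 7: v0=B3 v1=D4 downbeat m3
bar 8: v0=G3 v1=D4 downbeat P5
bar 9: v0=F3 v1=D4 downbeat M6
bar 10: v0=E3 v1=E4 downbeat P8
  -> R1 @ bar 2 tick 0 v(0, 1): G3/D4 P5 -> E3/B3 P5 similar
  -> R4 @ bar 3 tick 2 v(0, 1): F3/G4 M2 untreated
  -> R7 @ bar 3 tick 3 v(1,): G4->A3 leap 10st

(2, 0, R1, (0, 1))
(3, 2, R4, (0, 1))
(3, 3, R7, (1,))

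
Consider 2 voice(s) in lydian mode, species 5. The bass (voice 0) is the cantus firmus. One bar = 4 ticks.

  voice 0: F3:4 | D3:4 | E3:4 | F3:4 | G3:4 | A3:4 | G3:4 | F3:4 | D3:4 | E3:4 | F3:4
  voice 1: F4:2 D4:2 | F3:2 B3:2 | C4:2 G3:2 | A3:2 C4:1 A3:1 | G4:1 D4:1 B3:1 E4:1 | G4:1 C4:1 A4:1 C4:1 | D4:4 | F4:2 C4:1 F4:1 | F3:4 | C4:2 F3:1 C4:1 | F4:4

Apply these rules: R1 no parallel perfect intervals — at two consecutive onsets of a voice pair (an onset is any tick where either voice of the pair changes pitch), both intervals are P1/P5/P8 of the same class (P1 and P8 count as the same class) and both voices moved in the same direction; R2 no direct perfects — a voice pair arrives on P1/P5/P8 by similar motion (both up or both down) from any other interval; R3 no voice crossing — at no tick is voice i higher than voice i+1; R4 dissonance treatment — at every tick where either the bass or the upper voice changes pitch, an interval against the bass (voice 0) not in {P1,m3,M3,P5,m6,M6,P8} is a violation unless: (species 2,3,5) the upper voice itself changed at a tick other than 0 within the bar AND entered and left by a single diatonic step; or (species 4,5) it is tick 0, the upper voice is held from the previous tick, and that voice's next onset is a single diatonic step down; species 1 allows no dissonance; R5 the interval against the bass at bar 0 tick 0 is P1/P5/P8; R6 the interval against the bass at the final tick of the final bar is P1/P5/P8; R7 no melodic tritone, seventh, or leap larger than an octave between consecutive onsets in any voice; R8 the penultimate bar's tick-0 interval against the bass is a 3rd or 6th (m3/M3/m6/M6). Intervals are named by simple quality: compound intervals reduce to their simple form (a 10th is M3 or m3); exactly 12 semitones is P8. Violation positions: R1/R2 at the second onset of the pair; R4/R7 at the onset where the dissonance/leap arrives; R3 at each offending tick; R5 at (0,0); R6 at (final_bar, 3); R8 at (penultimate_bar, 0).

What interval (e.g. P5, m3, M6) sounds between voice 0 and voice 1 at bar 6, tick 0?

P5

voice 0=G3 voice 1=D4 -> P5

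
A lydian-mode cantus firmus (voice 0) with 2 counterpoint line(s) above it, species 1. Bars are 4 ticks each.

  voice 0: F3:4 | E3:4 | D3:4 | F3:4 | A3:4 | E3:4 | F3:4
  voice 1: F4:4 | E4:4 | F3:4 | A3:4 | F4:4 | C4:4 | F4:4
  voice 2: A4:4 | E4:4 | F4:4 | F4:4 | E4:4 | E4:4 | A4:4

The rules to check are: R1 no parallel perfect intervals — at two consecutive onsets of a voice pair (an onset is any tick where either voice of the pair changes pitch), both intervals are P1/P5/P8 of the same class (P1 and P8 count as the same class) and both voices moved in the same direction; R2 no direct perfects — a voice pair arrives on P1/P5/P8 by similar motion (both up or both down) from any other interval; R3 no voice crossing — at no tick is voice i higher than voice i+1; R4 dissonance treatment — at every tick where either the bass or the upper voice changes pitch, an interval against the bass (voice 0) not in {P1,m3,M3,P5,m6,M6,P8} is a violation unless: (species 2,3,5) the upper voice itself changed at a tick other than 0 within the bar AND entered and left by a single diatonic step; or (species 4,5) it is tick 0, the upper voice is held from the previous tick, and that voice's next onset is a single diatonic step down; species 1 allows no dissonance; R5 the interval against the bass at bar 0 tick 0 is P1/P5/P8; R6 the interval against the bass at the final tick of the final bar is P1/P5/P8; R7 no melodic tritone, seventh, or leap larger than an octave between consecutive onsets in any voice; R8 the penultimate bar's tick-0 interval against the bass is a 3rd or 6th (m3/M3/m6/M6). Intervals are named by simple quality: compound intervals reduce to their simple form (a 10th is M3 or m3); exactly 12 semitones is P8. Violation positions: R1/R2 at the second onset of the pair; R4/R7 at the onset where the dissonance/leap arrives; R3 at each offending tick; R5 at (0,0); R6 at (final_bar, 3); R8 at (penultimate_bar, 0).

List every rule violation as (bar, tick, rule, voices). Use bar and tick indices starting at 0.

bar 0: v0=F3 v1=F4 v2=A4 downbeat M3
bar 1: v0=E3 v1=E4 v2=E4 downbeat P8
bar 2: v0=D3 v1=F3 v2=F4 downbeat m3
bar 3: v0=F3 v1=A3 v2=F4 downbeat P8
bar 4: v0=A3 v1=F4 v2=E4 downbeat P5
bar 5: v0=E3 v1=C4 v2=E4 downbeat P8
bar 6: v0=F3 v1=F4 v2=A4 downbeat M3
  -> R5 @ bar 0 tick 0 v(0, 2): opens on M3
  -> R1 @ bar 1 tick 0 v(0, 1): F3/F4 P8 -> E3/E4 P8 similar
  -> R2 @ bar 1 tick 0 v(0, 2): F3/A4 M3 -> E3/E4 P8 similar
  -> R2 @ bar 1 tick 0 v(1, 2): F4/A4 M3 -> E4/E4 P1 similar
  -> R7 @ bar 2 tick 0 v(1,): E4->F3 leap 11st
  -> R3 @ bar 4 tick 0 v(1, 2): F4 above E4
  -> R3 @ bar 4 tick 1 v(1, 2): F4 above E4
  -> R3 @ bar 4 tick 2 v(1, 2): F4 above E4
  -> R3 @ bar 4 tick 3 v(1, 2): F4 above E4
  -> R8 @ bar 5 tick 0 v(0, 2): penult P8 not 3rd/6th
  -> R2 @ bar 6 tick 0 v(0, 1): E3/C4 m6 -> F3/F4 P8 similar
  -> R6 @ bar 6 tick 3 v(0, 2): closes on M3

(0, 0, R5, (0, 2))
(1, 0, R1, (0, 1))
(1, 0, R2, (0, 2))
(1, 0, R2, (1, 2))
(2, 0, R7, (1,))
(4, 0, R3, (1, 2))
(4, 1, R3, (1, 2))
(4, 2, R3, (1, 2))
(4, 3, R3, (1, 2))
(5, 0, R8, (0, 2))
(6, 0, R2, (0, 1))
(6, 3, R6, (0, 2))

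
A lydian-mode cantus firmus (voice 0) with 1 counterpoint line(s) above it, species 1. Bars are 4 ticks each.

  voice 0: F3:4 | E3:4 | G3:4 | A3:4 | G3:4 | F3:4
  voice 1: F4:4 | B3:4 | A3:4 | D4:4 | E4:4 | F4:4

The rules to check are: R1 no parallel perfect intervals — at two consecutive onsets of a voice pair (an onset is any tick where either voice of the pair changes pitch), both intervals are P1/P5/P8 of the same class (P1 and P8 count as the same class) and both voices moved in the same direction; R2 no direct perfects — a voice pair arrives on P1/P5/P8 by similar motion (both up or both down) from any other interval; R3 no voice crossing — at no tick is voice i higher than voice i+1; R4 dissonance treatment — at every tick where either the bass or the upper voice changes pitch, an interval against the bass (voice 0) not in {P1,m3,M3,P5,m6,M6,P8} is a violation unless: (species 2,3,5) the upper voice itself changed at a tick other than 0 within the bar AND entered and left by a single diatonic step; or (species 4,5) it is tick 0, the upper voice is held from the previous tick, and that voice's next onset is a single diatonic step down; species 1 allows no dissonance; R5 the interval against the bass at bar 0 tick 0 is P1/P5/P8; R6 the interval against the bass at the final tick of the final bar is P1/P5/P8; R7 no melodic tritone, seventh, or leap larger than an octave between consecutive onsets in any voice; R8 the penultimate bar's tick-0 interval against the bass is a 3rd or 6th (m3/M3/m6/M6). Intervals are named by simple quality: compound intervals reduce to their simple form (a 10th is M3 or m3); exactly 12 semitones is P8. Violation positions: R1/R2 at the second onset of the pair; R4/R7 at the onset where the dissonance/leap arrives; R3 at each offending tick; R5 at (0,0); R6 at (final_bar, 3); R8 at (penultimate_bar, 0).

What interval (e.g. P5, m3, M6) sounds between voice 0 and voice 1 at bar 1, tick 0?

P5

voice 0=E3 voice 1=B3 -> P5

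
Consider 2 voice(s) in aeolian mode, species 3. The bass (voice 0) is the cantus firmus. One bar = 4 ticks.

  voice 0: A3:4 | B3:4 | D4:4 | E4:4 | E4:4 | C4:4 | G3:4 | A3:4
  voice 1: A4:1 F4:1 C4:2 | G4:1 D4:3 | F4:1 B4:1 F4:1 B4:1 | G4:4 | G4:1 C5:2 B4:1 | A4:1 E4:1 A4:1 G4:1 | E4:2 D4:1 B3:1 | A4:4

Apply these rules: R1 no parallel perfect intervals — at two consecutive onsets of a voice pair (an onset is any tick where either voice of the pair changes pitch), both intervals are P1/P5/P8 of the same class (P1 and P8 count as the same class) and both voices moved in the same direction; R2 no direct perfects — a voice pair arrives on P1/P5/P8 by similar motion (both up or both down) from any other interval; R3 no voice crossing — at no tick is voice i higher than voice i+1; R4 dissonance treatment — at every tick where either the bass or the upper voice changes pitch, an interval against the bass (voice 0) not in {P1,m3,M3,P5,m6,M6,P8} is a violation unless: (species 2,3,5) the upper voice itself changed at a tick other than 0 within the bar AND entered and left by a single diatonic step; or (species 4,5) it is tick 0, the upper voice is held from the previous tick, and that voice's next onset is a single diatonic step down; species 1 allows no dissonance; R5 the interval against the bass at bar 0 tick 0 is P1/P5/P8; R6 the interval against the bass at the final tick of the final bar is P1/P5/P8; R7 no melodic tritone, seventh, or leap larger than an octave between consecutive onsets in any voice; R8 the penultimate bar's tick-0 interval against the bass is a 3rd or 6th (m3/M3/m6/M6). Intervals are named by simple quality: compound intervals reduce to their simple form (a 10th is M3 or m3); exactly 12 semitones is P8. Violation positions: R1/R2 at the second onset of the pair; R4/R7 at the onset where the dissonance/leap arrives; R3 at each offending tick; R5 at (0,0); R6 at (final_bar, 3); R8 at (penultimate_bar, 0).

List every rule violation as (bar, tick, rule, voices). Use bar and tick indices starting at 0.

(2, 1, R7, (1,))
(2, 2, R7, (1,))
(2, 3, R7, (1,))
(7, 0, R2, (0, 1))
(7, 0, R7, (1,))

bar 0: v0=A3 v1=A4 downbeat P8
bar 1: v0=B3 v1=G4 downbeat m6
bar 2: v0=D4 v1=F4 downbeat m3
bar 3: v0=E4 v1=G4 downbeat m3
bar 4: v0=E4 v1=G4 downbeat m3
bar 5: v0=C4 v1=A4 downbeat M6
bar 6: v0=G3 v1=E4 downbeat M6
bar 7: v0=A3 v1=A4 downbeat P8
  -> R7 @ bar 2 tick 1 v(1,): F4->B4 leap 6st
  -> R7 @ bar 2 tick 2 v(1,): B4->F4 leap 6st
  -> R7 @ bar 2 tick 3 v(1,): F4->B4 leap 6st
  -> R2 @ bar 7 tick 0 v(0, 1): G3/B3 M3 -> A3/A4 P8 similar
  -> R7 @ bar 7 tick 0 v(1,): B3->A4 leap 10st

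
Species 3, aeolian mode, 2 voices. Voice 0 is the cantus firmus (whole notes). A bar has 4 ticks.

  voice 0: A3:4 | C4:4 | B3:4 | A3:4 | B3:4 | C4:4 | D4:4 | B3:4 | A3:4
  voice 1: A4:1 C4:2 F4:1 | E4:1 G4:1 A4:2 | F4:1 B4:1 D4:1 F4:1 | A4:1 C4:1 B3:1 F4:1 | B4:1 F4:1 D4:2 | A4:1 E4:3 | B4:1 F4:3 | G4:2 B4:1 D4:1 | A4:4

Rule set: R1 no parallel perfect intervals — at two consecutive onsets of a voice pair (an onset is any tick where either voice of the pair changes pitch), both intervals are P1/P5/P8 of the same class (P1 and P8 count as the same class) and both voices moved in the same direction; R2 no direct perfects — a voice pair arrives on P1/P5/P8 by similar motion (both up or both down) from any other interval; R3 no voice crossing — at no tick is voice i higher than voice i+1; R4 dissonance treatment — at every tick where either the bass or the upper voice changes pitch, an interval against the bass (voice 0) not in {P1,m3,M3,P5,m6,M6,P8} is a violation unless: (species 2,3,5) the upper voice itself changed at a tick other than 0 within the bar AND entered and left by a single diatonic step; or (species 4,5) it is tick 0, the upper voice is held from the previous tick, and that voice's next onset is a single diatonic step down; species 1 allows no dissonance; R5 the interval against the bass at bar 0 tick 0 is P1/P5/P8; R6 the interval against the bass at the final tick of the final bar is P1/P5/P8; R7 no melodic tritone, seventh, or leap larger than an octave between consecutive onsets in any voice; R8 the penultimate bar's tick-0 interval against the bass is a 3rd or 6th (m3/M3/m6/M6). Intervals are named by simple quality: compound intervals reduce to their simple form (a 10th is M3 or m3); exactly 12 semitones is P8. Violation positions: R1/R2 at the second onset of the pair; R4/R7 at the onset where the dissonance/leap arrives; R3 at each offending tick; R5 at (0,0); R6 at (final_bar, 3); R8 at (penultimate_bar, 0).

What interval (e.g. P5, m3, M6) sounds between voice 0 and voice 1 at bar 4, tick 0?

voice 0=B3 voice 1=B4 -> P8

P8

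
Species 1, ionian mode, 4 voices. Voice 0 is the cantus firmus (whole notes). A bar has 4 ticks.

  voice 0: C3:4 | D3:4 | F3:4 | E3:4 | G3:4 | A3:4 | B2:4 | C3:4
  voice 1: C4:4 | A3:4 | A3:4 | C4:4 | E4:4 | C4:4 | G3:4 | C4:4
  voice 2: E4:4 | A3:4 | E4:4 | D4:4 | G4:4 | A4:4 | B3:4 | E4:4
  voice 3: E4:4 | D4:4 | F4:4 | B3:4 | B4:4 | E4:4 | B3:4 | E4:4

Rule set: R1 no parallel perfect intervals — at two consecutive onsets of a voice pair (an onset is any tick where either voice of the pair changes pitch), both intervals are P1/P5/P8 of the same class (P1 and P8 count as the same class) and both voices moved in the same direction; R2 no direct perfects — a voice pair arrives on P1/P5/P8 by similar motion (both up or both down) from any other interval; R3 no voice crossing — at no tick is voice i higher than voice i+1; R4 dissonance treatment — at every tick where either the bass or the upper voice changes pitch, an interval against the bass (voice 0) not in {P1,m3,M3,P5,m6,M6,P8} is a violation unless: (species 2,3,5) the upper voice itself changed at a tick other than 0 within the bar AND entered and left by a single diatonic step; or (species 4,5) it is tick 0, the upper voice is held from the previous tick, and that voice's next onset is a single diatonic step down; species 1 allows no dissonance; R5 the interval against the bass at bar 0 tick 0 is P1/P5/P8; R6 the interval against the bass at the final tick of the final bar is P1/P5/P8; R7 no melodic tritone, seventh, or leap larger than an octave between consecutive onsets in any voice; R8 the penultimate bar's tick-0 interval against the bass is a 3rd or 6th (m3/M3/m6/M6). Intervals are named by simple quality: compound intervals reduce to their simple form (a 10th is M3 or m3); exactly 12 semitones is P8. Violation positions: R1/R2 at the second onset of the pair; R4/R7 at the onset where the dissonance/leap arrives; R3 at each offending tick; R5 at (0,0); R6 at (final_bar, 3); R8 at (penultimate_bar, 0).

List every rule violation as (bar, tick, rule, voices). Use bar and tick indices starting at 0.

(0, 0, R5, (0, 2))
(0, 0, R5, (0, 3))
(1, 0, R2, (1, 2))
(2, 0, R1, (0, 3))
(2, 0, R4, (0, 2))
(3, 0, R2, (0, 3))
(3, 0, R3, (2, 3))
(3, 0, R4, (0, 2))
(3, 0, R7, (3,))
(3, 1, R3, (2, 3))
(3, 2, R3, (2, 3))
(3, 3, R3, (2, 3))
(4, 0, R2, (0, 2))
(4, 0, R2, (1, 3))
(5, 0, R1, (0, 2))
(5, 0, R3, (2, 3))
(5, 1, R3, (2, 3))
(5, 2, R3, (2, 3))
(5, 3, R3, (2, 3))
(6, 0, R1, (0, 2))
(6, 0, R2, (0, 3))
(6, 0, R2, (2, 3))
(6, 0, R7, (0,))
(6, 0, R7, (2,))
(6, 0, R8, (0, 2))
(6, 0, R8, (0, 3))
(7, 0, R1, (2, 3))
(7, 0, R2, (0, 1))
(7, 3, R6, (0, 2))
(7, 3, R6, (0, 3))

bar 0: v0=C3 v1=C4 v2=E4 v3=E4 downbeat M3
bar 1: v0=D3 v1=A3 v2=A3 v3=D4 downbeat P8
bar 2: v0=F3 v1=A3 v2=E4 v3=F4 downbeat P8
bar 3: v0=E3 v1=C4 v2=D4 v3=B3 downbeat P5
bar 4: v0=G3 v1=E4 v2=G4 v3=B4 downbeat M3
bar 5: v0=A3 v1=C4 v2=A4 v3=E4 downbeat P5
bar 6: v0=B2 v1=G3 v2=B3 v3=B3 downbeat P8
bar 7: v0=C3 v1=C4 v2=E4 v3=E4 downbeat M3
  -> R5 @ bar 0 tick 0 v(0, 2): opens on M3
  -> R5 @ bar 0 tick 0 v(0, 3): opens on M3
  -> R2 @ bar 1 tick 0 v(1, 2): C4/E4 M3 -> A3/A3 P1 similar
  -> R1 @ bar 2 tick 0 v(0, 3): D3/D4 P8 -> F3/F4 P8 similar
  -> R4 @ bar 2 tick 0 v(0, 2): F3/E4 M7 untreated
  -> R2 @ bar 3 tick 0 v(0, 3): F3/F4 P8 -> E3/B3 P5 similar
  -> R3 @ bar 3 tick 0 v(2, 3): D4 above B3
  -> R4 @ bar 3 tick 0 v(0, 2): E3/D4 m7 untreated
  -> R7 @ bar 3 tick 0 v(3,): F4->B3 leap 6st
  -> R3 @ bar 3 tick 1 v(2, 3): D4 above B3
  -> R3 @ bar 3 tick 2 v(2, 3): D4 above B3
  -> R3 @ bar 3 tick 3 v(2, 3): D4 above B3
  -> R2 @ bar 4 tick 0 v(0, 2): E3/D4 m7 -> G3/G4 P8 similar
  -> R2 @ bar 4 tick 0 v(1, 3): C4/B3 m2 -> E4/B4 P5 similar
  -> R1 @ bar 5 tick 0 v(0, 2): G3/G4 P8 -> A3/A4 P8 similar
  -> R3 @ bar 5 tick 0 v(2, 3): A4 above E4
  -> R3 @ bar 5 tick 1 v(2, 3): A4 above E4
  -> R3 @ bar 5 tick 2 v(2, 3): A4 above E4
  -> R3 @ bar 5 tick 3 v(2, 3): A4 above E4
  -> R1 @ bar 6 tick 0 v(0, 2): A3/A4 P8 -> B2/B3 P8 similar
  -> R2 @ bar 6 tick 0 v(0, 3): A3/E4 P5 -> B2/B3 P8 similar
  -> R2 @ bar 6 tick 0 v(2, 3): A4/E4 P4 -> B3/B3 P1 similar
  -> R7 @ bar 6 tick 0 v(0,): A3->B2 leap 10st
  -> R7 @ bar 6 tick 0 v(2,): A4->B3 leap 10st
  -> R8 @ bar 6 tick 0 v(0, 2): penult P8 not 3rd/6th
  -> R8 @ bar 6 tick 0 v(0, 3): penult P8 not 3rd/6th
  -> R1 @ bar 7 tick 0 v(2, 3): B3/B3 P1 -> E4/E4 P1 similar
  -> R2 @ bar 7 tick 0 v(0, 1): B2/G3 m6 -> C3/C4 P8 similar
  -> R6 @ bar 7 tick 3 v(0, 2): closes on M3
  -> R6 @ bar 7 tick 3 v(0, 3): closes on M3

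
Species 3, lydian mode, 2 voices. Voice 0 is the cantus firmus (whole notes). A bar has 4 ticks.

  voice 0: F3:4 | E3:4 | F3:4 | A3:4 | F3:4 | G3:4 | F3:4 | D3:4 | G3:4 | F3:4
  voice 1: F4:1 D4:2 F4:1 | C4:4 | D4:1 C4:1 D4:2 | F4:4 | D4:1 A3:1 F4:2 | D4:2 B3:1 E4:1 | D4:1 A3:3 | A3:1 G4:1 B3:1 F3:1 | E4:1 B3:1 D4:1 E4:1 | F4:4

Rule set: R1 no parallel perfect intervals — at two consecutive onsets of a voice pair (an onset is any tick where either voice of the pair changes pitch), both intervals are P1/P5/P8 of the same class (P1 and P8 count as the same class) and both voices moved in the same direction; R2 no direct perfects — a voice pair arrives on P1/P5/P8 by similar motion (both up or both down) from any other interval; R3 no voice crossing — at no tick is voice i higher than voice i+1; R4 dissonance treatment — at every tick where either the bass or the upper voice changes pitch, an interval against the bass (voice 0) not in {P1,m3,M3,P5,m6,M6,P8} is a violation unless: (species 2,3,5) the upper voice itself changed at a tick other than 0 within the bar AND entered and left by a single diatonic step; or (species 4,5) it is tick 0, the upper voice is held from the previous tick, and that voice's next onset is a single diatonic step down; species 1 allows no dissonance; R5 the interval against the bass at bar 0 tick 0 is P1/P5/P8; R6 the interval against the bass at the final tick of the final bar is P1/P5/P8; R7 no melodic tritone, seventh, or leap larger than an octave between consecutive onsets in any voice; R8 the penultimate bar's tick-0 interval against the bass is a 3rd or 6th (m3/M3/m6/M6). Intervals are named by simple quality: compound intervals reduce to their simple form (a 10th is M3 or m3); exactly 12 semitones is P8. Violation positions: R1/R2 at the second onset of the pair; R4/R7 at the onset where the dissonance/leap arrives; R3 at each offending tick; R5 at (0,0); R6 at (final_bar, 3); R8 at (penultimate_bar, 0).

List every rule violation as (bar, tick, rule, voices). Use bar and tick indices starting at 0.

bar 0: v0=F3 v1=F4 downbeat P8
bar 1: v0=E3 v1=C4 downbeat m6
bar 2: v0=F3 v1=D4 downbeat M6
bar 3: v0=A3 v1=F4 downbeat m6
bar 4: v0=F3 v1=D4 downbeat M6
bar 5: v0=G3 v1=D4 downbeat P5
bar 6: v0=F3 v1=D4 downbeat M6
bar 7: v0=D3 v1=A3 downbeat P5
bar 8: v0=G3 v1=E4 downbeat M6
bar 9: v0=F3 v1=F4 downbeat P8
  -> R4 @ bar 7 tick 1 v(0, 1): D3/G4 P4 untreated
  -> R7 @ bar 7 tick 1 v(1,): A3->G4 leap 10st
  -> R7 @ bar 7 tick 3 v(1,): B3->F3 leap 6st
  -> R7 @ bar 8 tick 0 v(1,): F3->E4 leap 11st

(7, 1, R4, (0, 1))
(7, 1, R7, (1,))
(7, 3, R7, (1,))
(8, 0, R7, (1,))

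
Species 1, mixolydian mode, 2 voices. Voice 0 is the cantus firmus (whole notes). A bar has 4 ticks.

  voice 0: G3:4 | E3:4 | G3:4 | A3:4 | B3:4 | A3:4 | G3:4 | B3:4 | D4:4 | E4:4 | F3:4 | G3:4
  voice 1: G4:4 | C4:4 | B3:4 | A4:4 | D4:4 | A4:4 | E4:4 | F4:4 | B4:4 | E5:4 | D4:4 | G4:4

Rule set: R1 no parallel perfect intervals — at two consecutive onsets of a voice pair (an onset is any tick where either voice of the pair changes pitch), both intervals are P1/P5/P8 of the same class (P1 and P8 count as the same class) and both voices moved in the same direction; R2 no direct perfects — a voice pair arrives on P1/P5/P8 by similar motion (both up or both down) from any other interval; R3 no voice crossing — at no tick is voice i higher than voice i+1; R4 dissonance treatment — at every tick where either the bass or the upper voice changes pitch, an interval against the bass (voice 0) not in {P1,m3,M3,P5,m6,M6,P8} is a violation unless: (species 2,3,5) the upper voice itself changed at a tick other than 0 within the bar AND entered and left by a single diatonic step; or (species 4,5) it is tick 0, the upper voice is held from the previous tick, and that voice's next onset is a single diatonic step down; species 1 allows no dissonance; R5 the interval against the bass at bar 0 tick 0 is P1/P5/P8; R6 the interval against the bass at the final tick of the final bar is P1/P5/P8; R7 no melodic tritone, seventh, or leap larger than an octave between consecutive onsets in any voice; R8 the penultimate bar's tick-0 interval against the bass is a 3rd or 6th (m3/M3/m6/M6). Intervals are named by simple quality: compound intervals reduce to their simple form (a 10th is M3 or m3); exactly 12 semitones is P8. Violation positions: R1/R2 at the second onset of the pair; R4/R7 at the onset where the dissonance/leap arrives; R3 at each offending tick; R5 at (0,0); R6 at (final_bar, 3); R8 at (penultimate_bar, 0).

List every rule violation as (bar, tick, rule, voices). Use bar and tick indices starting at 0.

bar 0: v0=G3 v1=G4 downbeat P8
bar 1: v0=E3 v1=C4 downbeat m6
bar 2: v0=G3 v1=B3 downbeat M3
bar 3: v0=A3 v1=A4 downbeat P8
bar 4: v0=B3 v1=D4 downbeat m3
bar 5: v0=A3 v1=A4 downbeat P8
bar 6: v0=G3 v1=E4 downbeat M6
bar 7: v0=B3 v1=F4 downbeat TT
bar 8: v0=D4 v1=B4 downbeat M6
bar 9: v0=E4 v1=E5 downbeat P8
bar 10: v0=F3 v1=D4 downbeat M6
bar 11: v0=G3 v1=G4 downbeat P8
  -> R2 @ bar 3 tick 0 v(0, 1): G3/B3 M3 -> A3/A4 P8 similar
  -> R7 @ bar 3 tick 0 v(1,): B3->A4 leap 10st
  -> R4 @ bar 7 tick 0 v(0, 1): B3/F4 TT untreated
  -> R7 @ bar 8 tick 0 v(1,): F4->B4 leap 6st
  -> R2 @ bar 9 tick 0 v(0, 1): D4/B4 M6 -> E4/E5 P8 similar
  -> R7 @ bar 10 tick 0 v(0,): E4->F3 leap 11st
  -> R7 @ bar 10 tick 0 v(1,): E5->D4 leap 14st
  -> R2 @ bar 11 tick 0 v(0, 1): F3/D4 M6 -> G3/G4 P8 similar

(3, 0, R2, (0, 1))
(3, 0, R7, (1,))
(7, 0, R4, (0, 1))
(8, 0, R7, (1,))
(9, 0, R2, (0, 1))
(10, 0, R7, (0,))
(10, 0, R7, (1,))
(11, 0, R2, (0, 1))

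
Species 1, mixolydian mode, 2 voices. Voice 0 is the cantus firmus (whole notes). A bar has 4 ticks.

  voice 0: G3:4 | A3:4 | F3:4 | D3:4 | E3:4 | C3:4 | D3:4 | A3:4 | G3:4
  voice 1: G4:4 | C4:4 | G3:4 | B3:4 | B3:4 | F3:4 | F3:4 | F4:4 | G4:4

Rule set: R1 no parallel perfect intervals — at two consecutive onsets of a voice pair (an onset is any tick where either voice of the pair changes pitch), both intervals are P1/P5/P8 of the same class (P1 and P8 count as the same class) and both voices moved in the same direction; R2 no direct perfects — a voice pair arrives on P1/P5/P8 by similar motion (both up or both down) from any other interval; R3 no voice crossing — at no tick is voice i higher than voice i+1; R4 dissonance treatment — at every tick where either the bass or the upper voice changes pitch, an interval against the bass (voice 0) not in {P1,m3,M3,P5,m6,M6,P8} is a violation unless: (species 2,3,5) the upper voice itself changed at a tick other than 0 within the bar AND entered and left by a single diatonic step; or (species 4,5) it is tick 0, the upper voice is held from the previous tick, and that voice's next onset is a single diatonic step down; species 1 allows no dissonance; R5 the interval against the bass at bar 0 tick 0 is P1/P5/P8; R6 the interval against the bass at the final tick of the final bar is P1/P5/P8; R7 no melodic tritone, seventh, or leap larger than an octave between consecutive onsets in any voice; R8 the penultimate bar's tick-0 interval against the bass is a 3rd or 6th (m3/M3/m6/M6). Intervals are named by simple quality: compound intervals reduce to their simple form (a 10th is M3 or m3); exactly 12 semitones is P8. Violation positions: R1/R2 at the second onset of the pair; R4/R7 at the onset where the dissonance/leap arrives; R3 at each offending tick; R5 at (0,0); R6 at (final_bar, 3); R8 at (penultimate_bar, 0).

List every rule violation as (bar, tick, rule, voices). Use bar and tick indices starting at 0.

(2, 0, R4, (0, 1))
(5, 0, R4, (0, 1))
(5, 0, R7, (1,))

bar 0: v0=G3 v1=G4 downbeat P8
bar 1: v0=A3 v1=C4 downbeat m3
bar 2: v0=F3 v1=G3 downbeat M2
bar 3: v0=D3 v1=B3 downbeat M6
bar 4: v0=E3 v1=B3 downbeat P5
bar 5: v0=C3 v1=F3 downbeat P4
bar 6: v0=D3 v1=F3 downbeat m3
bar 7: v0=A3 v1=F4 downbeat m6
bar 8: v0=G3 v1=G4 downbeat P8
  -> R4 @ bar 2 tick 0 v(0, 1): F3/G3 M2 untreated
  -> R4 @ bar 5 tick 0 v(0, 1): C3/F3 P4 untreated
  -> R7 @ bar 5 tick 0 v(1,): B3->F3 leap 6st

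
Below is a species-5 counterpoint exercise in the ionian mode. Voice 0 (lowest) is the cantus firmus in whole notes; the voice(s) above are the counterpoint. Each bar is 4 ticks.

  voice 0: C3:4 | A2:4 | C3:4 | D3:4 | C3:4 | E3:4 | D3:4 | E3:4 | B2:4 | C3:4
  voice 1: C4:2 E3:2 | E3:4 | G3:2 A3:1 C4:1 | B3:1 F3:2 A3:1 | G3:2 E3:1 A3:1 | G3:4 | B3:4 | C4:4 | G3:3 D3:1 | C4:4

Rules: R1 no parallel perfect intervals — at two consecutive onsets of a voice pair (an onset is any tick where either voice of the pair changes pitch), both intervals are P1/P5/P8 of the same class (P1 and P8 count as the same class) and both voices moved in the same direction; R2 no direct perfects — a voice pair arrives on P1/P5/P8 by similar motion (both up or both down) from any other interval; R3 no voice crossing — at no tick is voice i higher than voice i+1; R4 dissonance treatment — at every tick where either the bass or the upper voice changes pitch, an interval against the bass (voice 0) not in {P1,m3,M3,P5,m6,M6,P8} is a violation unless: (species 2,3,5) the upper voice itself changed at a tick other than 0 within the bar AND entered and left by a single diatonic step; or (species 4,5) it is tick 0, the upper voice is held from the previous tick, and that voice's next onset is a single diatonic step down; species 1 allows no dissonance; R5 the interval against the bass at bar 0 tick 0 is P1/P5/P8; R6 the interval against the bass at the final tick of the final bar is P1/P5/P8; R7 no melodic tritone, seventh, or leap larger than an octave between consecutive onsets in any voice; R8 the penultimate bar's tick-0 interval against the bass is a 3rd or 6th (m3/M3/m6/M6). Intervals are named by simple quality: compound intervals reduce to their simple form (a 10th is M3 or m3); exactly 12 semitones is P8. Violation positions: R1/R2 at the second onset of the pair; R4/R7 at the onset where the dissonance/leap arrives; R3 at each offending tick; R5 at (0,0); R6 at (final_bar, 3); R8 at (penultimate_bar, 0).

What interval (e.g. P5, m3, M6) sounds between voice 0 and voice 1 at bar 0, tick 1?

voice 0=C3 voice 1=C4 -> P8

P8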